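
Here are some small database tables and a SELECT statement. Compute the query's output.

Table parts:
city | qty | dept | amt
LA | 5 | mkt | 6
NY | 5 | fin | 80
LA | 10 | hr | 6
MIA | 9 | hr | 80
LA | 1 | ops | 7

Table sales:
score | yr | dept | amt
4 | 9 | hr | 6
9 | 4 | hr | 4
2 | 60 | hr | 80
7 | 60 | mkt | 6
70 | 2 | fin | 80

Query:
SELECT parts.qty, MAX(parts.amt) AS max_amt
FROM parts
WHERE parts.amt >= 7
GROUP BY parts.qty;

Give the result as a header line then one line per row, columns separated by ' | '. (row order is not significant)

== RESULT ==
parts.qty | max_amt
5 | 80
9 | 80
1 | 7

Derivation:
After WHERE (3 rows):
parts.city | parts.qty | parts.dept | parts.amt
NY | 5 | fin | 80
MIA | 9 | hr | 80
LA | 1 | ops | 7
After GROUP BY (3 rows):
parts.qty | max_amt
5 | 80
9 | 80
1 | 7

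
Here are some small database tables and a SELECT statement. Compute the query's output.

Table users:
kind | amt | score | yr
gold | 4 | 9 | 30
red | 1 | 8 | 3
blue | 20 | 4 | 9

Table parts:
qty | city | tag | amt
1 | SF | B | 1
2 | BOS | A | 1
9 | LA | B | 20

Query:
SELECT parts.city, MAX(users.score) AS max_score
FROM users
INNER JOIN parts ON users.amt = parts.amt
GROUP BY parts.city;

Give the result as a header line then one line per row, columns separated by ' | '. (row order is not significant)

After JOIN parts (3 rows):
users.kind | users.amt | users.score | users.yr | parts.qty | parts.city | parts.tag | parts.amt
red | 1 | 8 | 3 | 1 | SF | B | 1
red | 1 | 8 | 3 | 2 | BOS | A | 1
blue | 20 | 4 | 9 | 9 | LA | B | 20
After GROUP BY (3 rows):
parts.city | max_score
SF | 8
BOS | 8
LA | 4

== RESULT ==
parts.city | max_score
SF | 8
BOS | 8
LA | 4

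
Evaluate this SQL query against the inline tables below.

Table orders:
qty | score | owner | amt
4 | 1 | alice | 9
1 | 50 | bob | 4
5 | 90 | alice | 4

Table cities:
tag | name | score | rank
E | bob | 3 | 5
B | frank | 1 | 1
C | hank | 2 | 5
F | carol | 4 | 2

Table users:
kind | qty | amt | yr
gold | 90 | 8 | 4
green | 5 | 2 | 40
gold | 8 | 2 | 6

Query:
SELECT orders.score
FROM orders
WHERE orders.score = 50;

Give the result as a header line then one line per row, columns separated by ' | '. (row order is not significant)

== RESULT ==
orders.score
50

Derivation:
After WHERE (1 rows):
orders.qty | orders.score | orders.owner | orders.amt
1 | 50 | bob | 4
After SELECT (1 rows):
orders.score
50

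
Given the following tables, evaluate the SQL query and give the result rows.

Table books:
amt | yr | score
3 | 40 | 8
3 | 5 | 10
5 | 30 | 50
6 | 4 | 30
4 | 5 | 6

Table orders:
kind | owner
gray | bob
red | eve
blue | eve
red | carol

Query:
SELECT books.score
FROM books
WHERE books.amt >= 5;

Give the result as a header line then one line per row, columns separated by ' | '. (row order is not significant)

== RESULT ==
books.score
50
30

Derivation:
After WHERE (2 rows):
books.amt | books.yr | books.score
5 | 30 | 50
6 | 4 | 30
After SELECT (2 rows):
books.score
50
30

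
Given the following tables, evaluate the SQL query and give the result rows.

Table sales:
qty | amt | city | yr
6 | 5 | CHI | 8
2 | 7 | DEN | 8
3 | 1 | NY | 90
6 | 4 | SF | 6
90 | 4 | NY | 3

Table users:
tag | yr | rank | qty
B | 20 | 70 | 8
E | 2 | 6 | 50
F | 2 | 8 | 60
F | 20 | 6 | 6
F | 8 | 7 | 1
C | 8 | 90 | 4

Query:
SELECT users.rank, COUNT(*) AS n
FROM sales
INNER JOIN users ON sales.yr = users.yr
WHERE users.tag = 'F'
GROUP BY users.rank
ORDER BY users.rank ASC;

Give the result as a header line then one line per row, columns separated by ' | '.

After JOIN users (4 rows):
sales.qty | sales.amt | sales.city | sales.yr | users.tag | users.yr | users.rank | users.qty
6 | 5 | CHI | 8 | F | 8 | 7 | 1
6 | 5 | CHI | 8 | C | 8 | 90 | 4
2 | 7 | DEN | 8 | F | 8 | 7 | 1
2 | 7 | DEN | 8 | C | 8 | 90 | 4
After WHERE (2 rows):
sales.qty | sales.amt | sales.city | sales.yr | users.tag | users.yr | users.rank | users.qty
6 | 5 | CHI | 8 | F | 8 | 7 | 1
2 | 7 | DEN | 8 | F | 8 | 7 | 1
After GROUP BY (1 rows):
users.rank | n
7 | 2
After ORDER BY (1 rows):
users.rank | n
7 | 2

== RESULT ==
users.rank | n
7 | 2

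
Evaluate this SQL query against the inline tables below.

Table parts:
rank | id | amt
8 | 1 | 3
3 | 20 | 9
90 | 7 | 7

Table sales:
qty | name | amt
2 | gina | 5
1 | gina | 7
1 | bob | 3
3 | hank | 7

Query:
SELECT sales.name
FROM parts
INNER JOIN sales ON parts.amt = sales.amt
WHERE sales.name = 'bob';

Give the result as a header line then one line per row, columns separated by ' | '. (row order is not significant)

After JOIN sales (3 rows):
parts.rank | parts.id | parts.amt | sales.qty | sales.name | sales.amt
8 | 1 | 3 | 1 | bob | 3
90 | 7 | 7 | 1 | gina | 7
90 | 7 | 7 | 3 | hank | 7
After WHERE (1 rows):
parts.rank | parts.id | parts.amt | sales.qty | sales.name | sales.amt
8 | 1 | 3 | 1 | bob | 3
After SELECT (1 rows):
sales.name
bob

== RESULT ==
sales.name
bob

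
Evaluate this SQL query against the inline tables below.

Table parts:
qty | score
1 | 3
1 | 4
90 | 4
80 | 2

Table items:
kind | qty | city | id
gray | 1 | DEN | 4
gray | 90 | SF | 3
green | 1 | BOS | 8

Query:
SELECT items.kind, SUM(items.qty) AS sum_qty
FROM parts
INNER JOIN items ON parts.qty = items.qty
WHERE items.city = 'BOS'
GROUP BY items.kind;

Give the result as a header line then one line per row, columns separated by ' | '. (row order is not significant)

After JOIN items (5 rows):
parts.qty | parts.score | items.kind | items.qty | items.city | items.id
1 | 3 | gray | 1 | DEN | 4
1 | 3 | green | 1 | BOS | 8
1 | 4 | gray | 1 | DEN | 4
1 | 4 | green | 1 | BOS | 8
90 | 4 | gray | 90 | SF | 3
After WHERE (2 rows):
parts.qty | parts.score | items.kind | items.qty | items.city | items.id
1 | 3 | green | 1 | BOS | 8
1 | 4 | green | 1 | BOS | 8
After GROUP BY (1 rows):
items.kind | sum_qty
green | 2

== RESULT ==
items.kind | sum_qty
green | 2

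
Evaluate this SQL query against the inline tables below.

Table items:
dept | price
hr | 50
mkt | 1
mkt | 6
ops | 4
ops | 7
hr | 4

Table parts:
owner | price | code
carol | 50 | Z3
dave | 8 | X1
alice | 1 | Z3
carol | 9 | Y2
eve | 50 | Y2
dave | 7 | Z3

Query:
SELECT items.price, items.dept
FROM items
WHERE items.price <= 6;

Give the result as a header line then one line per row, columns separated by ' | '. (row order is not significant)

== RESULT ==
items.price | items.dept
1 | mkt
6 | mkt
4 | ops
4 | hr

Derivation:
After WHERE (4 rows):
items.dept | items.price
mkt | 1
mkt | 6
ops | 4
hr | 4
After SELECT (4 rows):
items.price | items.dept
1 | mkt
6 | mkt
4 | ops
4 | hr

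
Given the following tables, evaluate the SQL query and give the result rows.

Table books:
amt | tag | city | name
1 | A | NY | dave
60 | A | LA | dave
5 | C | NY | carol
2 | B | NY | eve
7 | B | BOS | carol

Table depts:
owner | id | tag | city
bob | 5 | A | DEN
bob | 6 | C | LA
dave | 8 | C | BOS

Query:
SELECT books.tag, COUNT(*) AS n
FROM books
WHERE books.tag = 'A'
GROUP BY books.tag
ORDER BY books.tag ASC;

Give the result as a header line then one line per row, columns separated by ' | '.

== RESULT ==
books.tag | n
A | 2

Derivation:
After WHERE (2 rows):
books.amt | books.tag | books.city | books.name
1 | A | NY | dave
60 | A | LA | dave
After GROUP BY (1 rows):
books.tag | n
A | 2
After ORDER BY (1 rows):
books.tag | n
A | 2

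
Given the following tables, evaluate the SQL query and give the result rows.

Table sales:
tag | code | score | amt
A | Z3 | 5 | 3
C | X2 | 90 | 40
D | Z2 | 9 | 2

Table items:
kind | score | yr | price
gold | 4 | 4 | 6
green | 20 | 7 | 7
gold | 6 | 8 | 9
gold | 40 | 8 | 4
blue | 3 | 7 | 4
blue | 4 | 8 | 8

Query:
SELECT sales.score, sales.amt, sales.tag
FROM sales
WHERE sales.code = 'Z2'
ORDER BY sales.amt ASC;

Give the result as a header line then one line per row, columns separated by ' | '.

== RESULT ==
sales.score | sales.amt | sales.tag
9 | 2 | D

Derivation:
After WHERE (1 rows):
sales.tag | sales.code | sales.score | sales.amt
D | Z2 | 9 | 2
After SELECT (1 rows):
sales.score | sales.amt | sales.tag
9 | 2 | D
After ORDER BY (1 rows):
sales.score | sales.amt | sales.tag
9 | 2 | D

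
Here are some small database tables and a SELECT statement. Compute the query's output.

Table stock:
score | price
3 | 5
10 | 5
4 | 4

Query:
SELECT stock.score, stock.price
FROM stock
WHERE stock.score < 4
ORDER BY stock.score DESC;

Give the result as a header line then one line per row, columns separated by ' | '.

After WHERE (1 rows):
stock.score | stock.price
3 | 5
After SELECT (1 rows):
stock.score | stock.price
3 | 5
After ORDER BY (1 rows):
stock.score | stock.price
3 | 5

== RESULT ==
stock.score | stock.price
3 | 5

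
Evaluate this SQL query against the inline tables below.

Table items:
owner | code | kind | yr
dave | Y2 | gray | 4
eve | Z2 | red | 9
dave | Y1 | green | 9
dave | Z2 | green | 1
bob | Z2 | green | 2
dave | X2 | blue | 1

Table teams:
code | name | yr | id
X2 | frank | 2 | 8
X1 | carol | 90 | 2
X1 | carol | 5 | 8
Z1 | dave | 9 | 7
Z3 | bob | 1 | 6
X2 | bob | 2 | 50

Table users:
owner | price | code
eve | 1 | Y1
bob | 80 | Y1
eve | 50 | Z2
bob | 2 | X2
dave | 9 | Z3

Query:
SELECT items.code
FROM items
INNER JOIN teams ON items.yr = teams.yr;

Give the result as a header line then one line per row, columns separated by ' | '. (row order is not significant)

After JOIN teams (6 rows):
items.owner | items.code | items.kind | items.yr | teams.code | teams.name | teams.yr | teams.id
eve | Z2 | red | 9 | Z1 | dave | 9 | 7
dave | Y1 | green | 9 | Z1 | dave | 9 | 7
dave | Z2 | green | 1 | Z3 | bob | 1 | 6
bob | Z2 | green | 2 | X2 | frank | 2 | 8
bob | Z2 | green | 2 | X2 | bob | 2 | 50
dave | X2 | blue | 1 | Z3 | bob | 1 | 6
After SELECT (6 rows):
items.code
Z2
Y1
Z2
Z2
Z2
X2

== RESULT ==
items.code
Z2
Y1
Z2
Z2
Z2
X2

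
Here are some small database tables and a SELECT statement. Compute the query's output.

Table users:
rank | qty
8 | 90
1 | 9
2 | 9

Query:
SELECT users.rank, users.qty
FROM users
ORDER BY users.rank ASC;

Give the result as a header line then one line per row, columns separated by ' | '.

== RESULT ==
users.rank | users.qty
1 | 9
2 | 9
8 | 90

Derivation:
After SELECT (3 rows):
users.rank | users.qty
8 | 90
1 | 9
2 | 9
After ORDER BY (3 rows):
users.rank | users.qty
1 | 9
2 | 9
8 | 90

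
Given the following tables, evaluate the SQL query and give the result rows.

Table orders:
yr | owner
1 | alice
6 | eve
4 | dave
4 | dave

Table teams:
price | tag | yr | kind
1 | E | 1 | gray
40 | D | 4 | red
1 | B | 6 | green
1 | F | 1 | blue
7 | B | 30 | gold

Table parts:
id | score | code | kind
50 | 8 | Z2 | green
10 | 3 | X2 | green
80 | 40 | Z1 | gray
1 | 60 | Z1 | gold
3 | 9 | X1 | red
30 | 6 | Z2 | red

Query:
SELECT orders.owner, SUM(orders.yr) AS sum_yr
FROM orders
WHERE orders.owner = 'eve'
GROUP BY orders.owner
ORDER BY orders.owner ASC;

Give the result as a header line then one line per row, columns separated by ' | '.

After WHERE (1 rows):
orders.yr | orders.owner
6 | eve
After GROUP BY (1 rows):
orders.owner | sum_yr
eve | 6
After ORDER BY (1 rows):
orders.owner | sum_yr
eve | 6

== RESULT ==
orders.owner | sum_yr
eve | 6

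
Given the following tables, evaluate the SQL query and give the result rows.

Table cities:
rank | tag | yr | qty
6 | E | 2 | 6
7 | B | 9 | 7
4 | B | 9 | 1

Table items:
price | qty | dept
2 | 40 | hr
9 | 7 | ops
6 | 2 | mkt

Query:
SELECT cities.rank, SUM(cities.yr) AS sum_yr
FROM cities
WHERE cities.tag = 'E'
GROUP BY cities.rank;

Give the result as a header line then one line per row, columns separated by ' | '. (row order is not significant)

== RESULT ==
cities.rank | sum_yr
6 | 2

Derivation:
After WHERE (1 rows):
cities.rank | cities.tag | cities.yr | cities.qty
6 | E | 2 | 6
After GROUP BY (1 rows):
cities.rank | sum_yr
6 | 2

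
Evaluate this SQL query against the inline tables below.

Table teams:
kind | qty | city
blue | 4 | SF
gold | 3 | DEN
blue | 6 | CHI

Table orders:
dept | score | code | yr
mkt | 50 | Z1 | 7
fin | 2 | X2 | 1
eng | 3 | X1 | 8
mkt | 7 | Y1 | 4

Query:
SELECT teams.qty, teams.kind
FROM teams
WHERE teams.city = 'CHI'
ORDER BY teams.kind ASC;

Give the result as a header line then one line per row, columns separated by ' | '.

== RESULT ==
teams.qty | teams.kind
6 | blue

Derivation:
After WHERE (1 rows):
teams.kind | teams.qty | teams.city
blue | 6 | CHI
After SELECT (1 rows):
teams.qty | teams.kind
6 | blue
After ORDER BY (1 rows):
teams.qty | teams.kind
6 | blue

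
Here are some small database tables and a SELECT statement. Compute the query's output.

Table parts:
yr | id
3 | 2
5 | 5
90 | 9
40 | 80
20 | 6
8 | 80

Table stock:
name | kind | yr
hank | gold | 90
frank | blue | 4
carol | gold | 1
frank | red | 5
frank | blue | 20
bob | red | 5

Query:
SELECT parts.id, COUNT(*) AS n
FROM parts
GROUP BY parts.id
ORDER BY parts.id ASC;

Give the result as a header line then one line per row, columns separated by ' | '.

After GROUP BY (5 rows):
parts.id | n
2 | 1
5 | 1
9 | 1
80 | 2
6 | 1
After ORDER BY (5 rows):
parts.id | n
2 | 1
5 | 1
6 | 1
9 | 1
80 | 2

== RESULT ==
parts.id | n
2 | 1
5 | 1
6 | 1
9 | 1
80 | 2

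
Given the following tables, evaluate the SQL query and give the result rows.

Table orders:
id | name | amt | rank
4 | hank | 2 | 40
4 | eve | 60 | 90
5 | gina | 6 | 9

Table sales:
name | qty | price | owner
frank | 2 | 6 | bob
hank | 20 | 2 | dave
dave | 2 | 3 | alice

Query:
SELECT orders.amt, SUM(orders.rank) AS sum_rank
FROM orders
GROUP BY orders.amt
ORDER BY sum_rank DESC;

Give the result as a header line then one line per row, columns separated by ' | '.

After GROUP BY (3 rows):
orders.amt | sum_rank
2 | 40
60 | 90
6 | 9
After ORDER BY (3 rows):
orders.amt | sum_rank
60 | 90
2 | 40
6 | 9

== RESULT ==
orders.amt | sum_rank
60 | 90
2 | 40
6 | 9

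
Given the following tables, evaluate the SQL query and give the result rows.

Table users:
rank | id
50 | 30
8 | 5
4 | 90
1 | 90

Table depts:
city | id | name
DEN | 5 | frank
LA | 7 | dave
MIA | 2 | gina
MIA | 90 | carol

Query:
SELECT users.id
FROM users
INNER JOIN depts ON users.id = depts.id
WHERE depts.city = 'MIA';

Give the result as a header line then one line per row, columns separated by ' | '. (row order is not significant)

After JOIN depts (3 rows):
users.rank | users.id | depts.city | depts.id | depts.name
8 | 5 | DEN | 5 | frank
4 | 90 | MIA | 90 | carol
1 | 90 | MIA | 90 | carol
After WHERE (2 rows):
users.rank | users.id | depts.city | depts.id | depts.name
4 | 90 | MIA | 90 | carol
1 | 90 | MIA | 90 | carol
After SELECT (2 rows):
users.id
90
90

== RESULT ==
users.id
90
90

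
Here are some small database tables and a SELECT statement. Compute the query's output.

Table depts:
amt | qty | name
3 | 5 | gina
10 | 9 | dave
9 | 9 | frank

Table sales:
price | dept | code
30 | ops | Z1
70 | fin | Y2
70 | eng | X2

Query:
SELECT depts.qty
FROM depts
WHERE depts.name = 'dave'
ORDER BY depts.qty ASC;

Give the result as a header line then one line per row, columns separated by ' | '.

After WHERE (1 rows):
depts.amt | depts.qty | depts.name
10 | 9 | dave
After SELECT (1 rows):
depts.qty
9
After ORDER BY (1 rows):
depts.qty
9

== RESULT ==
depts.qty
9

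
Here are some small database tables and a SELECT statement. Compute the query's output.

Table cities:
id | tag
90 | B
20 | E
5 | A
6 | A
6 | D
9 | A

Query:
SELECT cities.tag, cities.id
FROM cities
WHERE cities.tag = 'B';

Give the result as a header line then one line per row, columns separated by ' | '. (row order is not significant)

== RESULT ==
cities.tag | cities.id
B | 90

Derivation:
After WHERE (1 rows):
cities.id | cities.tag
90 | B
After SELECT (1 rows):
cities.tag | cities.id
B | 90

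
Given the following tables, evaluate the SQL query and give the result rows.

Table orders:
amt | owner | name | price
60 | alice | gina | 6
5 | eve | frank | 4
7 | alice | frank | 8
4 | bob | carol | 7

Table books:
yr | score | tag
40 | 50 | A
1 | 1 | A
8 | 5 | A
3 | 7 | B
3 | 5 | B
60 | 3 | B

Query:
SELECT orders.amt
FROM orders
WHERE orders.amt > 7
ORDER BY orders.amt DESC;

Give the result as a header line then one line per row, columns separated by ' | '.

== RESULT ==
orders.amt
60

Derivation:
After WHERE (1 rows):
orders.amt | orders.owner | orders.name | orders.price
60 | alice | gina | 6
After SELECT (1 rows):
orders.amt
60
After ORDER BY (1 rows):
orders.amt
60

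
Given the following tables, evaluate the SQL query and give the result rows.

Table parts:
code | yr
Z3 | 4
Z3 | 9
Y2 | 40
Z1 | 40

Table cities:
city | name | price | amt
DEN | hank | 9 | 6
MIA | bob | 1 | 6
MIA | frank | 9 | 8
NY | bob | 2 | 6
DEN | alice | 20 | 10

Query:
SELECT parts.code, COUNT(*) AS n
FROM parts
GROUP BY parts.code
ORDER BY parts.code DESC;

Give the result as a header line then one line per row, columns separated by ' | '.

== RESULT ==
parts.code | n
Z3 | 2
Z1 | 1
Y2 | 1

Derivation:
After GROUP BY (3 rows):
parts.code | n
Z3 | 2
Y2 | 1
Z1 | 1
After ORDER BY (3 rows):
parts.code | n
Z3 | 2
Z1 | 1
Y2 | 1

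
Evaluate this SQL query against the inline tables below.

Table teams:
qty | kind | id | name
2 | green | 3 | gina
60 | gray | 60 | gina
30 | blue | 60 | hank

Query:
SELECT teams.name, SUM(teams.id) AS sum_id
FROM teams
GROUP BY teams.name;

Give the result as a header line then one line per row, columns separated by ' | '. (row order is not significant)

After GROUP BY (2 rows):
teams.name | sum_id
gina | 63
hank | 60

== RESULT ==
teams.name | sum_id
gina | 63
hank | 60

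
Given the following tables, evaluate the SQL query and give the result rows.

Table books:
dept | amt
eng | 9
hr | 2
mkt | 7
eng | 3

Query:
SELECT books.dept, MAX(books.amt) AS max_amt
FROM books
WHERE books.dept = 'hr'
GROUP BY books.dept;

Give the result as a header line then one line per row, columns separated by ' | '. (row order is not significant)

After WHERE (1 rows):
books.dept | books.amt
hr | 2
After GROUP BY (1 rows):
books.dept | max_amt
hr | 2

== RESULT ==
books.dept | max_amt
hr | 2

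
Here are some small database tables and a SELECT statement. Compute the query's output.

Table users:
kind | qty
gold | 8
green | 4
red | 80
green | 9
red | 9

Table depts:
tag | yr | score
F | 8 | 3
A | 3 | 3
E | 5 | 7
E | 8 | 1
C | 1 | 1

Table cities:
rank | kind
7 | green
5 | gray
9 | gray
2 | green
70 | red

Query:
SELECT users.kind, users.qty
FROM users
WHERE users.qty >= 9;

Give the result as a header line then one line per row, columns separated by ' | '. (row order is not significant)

== RESULT ==
users.kind | users.qty
red | 80
green | 9
red | 9

Derivation:
After WHERE (3 rows):
users.kind | users.qty
red | 80
green | 9
red | 9
After SELECT (3 rows):
users.kind | users.qty
red | 80
green | 9
red | 9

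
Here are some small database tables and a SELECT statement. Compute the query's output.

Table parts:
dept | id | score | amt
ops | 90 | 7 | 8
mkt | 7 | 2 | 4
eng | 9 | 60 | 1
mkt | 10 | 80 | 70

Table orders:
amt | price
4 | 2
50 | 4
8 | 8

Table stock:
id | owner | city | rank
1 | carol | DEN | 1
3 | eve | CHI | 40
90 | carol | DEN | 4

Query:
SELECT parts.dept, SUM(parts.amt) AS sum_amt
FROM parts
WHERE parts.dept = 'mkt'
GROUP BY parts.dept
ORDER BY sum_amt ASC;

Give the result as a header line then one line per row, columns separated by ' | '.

After WHERE (2 rows):
parts.dept | parts.id | parts.score | parts.amt
mkt | 7 | 2 | 4
mkt | 10 | 80 | 70
After GROUP BY (1 rows):
parts.dept | sum_amt
mkt | 74
After ORDER BY (1 rows):
parts.dept | sum_amt
mkt | 74

== RESULT ==
parts.dept | sum_amt
mkt | 74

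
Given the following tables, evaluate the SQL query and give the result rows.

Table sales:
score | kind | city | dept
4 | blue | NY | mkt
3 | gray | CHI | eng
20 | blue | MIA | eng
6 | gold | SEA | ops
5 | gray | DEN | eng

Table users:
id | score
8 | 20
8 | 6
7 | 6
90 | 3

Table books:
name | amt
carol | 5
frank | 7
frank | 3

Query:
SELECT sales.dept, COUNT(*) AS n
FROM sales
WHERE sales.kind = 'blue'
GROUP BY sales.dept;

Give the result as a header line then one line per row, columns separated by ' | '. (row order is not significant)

After WHERE (2 rows):
sales.score | sales.kind | sales.city | sales.dept
4 | blue | NY | mkt
20 | blue | MIA | eng
After GROUP BY (2 rows):
sales.dept | n
mkt | 1
eng | 1

== RESULT ==
sales.dept | n
mkt | 1
eng | 1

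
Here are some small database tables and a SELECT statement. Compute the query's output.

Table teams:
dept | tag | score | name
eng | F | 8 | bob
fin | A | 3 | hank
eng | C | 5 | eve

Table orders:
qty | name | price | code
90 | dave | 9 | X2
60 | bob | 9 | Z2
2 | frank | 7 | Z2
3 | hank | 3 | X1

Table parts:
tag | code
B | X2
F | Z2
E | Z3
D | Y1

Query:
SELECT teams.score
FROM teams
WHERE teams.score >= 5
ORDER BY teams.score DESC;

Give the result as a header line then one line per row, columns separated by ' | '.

After WHERE (2 rows):
teams.dept | teams.tag | teams.score | teams.name
eng | F | 8 | bob
eng | C | 5 | eve
After SELECT (2 rows):
teams.score
8
5
After ORDER BY (2 rows):
teams.score
8
5

== RESULT ==
teams.score
8
5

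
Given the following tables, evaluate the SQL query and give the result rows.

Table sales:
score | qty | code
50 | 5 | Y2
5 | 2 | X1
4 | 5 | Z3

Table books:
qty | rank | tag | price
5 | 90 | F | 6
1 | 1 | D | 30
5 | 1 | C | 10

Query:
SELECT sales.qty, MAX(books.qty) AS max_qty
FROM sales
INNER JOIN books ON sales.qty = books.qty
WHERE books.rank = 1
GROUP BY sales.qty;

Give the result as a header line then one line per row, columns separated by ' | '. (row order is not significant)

== RESULT ==
sales.qty | max_qty
5 | 5

Derivation:
After JOIN books (4 rows):
sales.score | sales.qty | sales.code | books.qty | books.rank | books.tag | books.price
50 | 5 | Y2 | 5 | 90 | F | 6
50 | 5 | Y2 | 5 | 1 | C | 10
4 | 5 | Z3 | 5 | 90 | F | 6
4 | 5 | Z3 | 5 | 1 | C | 10
After WHERE (2 rows):
sales.score | sales.qty | sales.code | books.qty | books.rank | books.tag | books.price
50 | 5 | Y2 | 5 | 1 | C | 10
4 | 5 | Z3 | 5 | 1 | C | 10
After GROUP BY (1 rows):
sales.qty | max_qty
5 | 5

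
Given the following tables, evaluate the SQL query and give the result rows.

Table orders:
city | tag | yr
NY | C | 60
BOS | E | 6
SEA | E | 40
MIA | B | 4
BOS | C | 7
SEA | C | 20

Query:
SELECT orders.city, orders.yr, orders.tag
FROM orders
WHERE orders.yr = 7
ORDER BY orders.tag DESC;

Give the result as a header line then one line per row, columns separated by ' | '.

After WHERE (1 rows):
orders.city | orders.tag | orders.yr
BOS | C | 7
After SELECT (1 rows):
orders.city | orders.yr | orders.tag
BOS | 7 | C
After ORDER BY (1 rows):
orders.city | orders.yr | orders.tag
BOS | 7 | C

== RESULT ==
orders.city | orders.yr | orders.tag
BOS | 7 | C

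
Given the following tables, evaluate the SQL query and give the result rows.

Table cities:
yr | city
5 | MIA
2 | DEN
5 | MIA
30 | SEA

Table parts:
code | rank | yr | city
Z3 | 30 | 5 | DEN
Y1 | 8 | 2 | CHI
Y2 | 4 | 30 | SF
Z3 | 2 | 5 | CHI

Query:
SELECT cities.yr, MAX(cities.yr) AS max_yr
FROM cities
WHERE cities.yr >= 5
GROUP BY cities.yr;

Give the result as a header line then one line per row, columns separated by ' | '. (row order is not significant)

After WHERE (3 rows):
cities.yr | cities.city
5 | MIA
5 | MIA
30 | SEA
After GROUP BY (2 rows):
cities.yr | max_yr
5 | 5
30 | 30

== RESULT ==
cities.yr | max_yr
5 | 5
30 | 30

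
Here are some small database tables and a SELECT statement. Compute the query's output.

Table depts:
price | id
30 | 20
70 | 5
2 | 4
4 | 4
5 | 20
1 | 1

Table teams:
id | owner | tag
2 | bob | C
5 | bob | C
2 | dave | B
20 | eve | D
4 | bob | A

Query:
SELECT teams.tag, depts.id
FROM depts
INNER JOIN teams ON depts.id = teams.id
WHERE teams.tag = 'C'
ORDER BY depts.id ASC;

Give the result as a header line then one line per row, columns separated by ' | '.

== RESULT ==
teams.tag | depts.id
C | 5

Derivation:
After JOIN teams (5 rows):
depts.price | depts.id | teams.id | teams.owner | teams.tag
30 | 20 | 20 | eve | D
70 | 5 | 5 | bob | C
2 | 4 | 4 | bob | A
4 | 4 | 4 | bob | A
5 | 20 | 20 | eve | D
After WHERE (1 rows):
depts.price | depts.id | teams.id | teams.owner | teams.tag
70 | 5 | 5 | bob | C
After SELECT (1 rows):
teams.tag | depts.id
C | 5
After ORDER BY (1 rows):
teams.tag | depts.id
C | 5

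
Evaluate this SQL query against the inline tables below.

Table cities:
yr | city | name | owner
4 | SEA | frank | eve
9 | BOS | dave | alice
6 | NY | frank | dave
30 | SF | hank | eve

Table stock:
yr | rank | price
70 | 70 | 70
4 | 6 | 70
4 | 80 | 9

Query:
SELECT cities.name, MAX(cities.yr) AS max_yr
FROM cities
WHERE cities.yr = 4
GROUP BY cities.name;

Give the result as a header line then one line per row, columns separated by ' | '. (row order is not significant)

== RESULT ==
cities.name | max_yr
frank | 4

Derivation:
After WHERE (1 rows):
cities.yr | cities.city | cities.name | cities.owner
4 | SEA | frank | eve
After GROUP BY (1 rows):
cities.name | max_yr
frank | 4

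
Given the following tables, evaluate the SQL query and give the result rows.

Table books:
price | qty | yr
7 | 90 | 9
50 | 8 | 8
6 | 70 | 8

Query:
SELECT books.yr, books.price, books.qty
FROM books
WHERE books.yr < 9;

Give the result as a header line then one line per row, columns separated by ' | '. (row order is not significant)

== RESULT ==
books.yr | books.price | books.qty
8 | 50 | 8
8 | 6 | 70

Derivation:
After WHERE (2 rows):
books.price | books.qty | books.yr
50 | 8 | 8
6 | 70 | 8
After SELECT (2 rows):
books.yr | books.price | books.qty
8 | 50 | 8
8 | 6 | 70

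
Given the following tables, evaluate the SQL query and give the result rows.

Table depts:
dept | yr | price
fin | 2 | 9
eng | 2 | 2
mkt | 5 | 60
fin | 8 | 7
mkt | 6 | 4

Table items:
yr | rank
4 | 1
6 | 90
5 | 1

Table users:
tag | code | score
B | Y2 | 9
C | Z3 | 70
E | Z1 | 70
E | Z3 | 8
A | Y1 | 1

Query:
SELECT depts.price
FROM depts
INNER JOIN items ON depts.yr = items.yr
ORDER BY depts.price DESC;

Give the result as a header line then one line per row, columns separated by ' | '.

After JOIN items (2 rows):
depts.dept | depts.yr | depts.price | items.yr | items.rank
mkt | 5 | 60 | 5 | 1
mkt | 6 | 4 | 6 | 90
After SELECT (2 rows):
depts.price
60
4
After ORDER BY (2 rows):
depts.price
60
4

== RESULT ==
depts.price
60
4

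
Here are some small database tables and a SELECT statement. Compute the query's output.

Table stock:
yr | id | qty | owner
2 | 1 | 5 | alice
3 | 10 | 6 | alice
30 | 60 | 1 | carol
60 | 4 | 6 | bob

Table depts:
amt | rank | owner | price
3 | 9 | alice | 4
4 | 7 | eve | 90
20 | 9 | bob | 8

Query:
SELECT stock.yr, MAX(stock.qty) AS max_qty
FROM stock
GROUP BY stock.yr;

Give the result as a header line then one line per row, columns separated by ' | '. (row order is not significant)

== RESULT ==
stock.yr | max_qty
2 | 5
3 | 6
30 | 1
60 | 6

Derivation:
After GROUP BY (4 rows):
stock.yr | max_qty
2 | 5
3 | 6
30 | 1
60 | 6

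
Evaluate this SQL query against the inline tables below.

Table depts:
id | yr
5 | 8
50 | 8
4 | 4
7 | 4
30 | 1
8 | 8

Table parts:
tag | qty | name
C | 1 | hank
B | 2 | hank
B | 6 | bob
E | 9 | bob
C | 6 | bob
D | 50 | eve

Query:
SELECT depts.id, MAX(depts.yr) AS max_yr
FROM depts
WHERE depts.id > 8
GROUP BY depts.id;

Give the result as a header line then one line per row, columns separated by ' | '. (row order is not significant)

After WHERE (2 rows):
depts.id | depts.yr
50 | 8
30 | 1
After GROUP BY (2 rows):
depts.id | max_yr
50 | 8
30 | 1

== RESULT ==
depts.id | max_yr
50 | 8
30 | 1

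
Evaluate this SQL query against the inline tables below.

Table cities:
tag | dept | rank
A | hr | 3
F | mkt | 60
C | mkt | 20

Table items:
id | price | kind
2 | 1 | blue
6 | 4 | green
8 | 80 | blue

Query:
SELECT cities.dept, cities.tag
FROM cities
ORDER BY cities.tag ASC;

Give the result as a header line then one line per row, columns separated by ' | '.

== RESULT ==
cities.dept | cities.tag
hr | A
mkt | C
mkt | F

Derivation:
After SELECT (3 rows):
cities.dept | cities.tag
hr | A
mkt | F
mkt | C
After ORDER BY (3 rows):
cities.dept | cities.tag
hr | A
mkt | C
mkt | F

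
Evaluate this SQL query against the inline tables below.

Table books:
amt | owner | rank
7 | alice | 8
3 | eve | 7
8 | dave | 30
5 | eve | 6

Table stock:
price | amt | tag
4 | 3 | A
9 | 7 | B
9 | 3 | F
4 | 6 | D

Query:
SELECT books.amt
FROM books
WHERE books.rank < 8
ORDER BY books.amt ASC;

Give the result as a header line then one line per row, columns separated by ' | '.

== RESULT ==
books.amt
3
5

Derivation:
After WHERE (2 rows):
books.amt | books.owner | books.rank
3 | eve | 7
5 | eve | 6
After SELECT (2 rows):
books.amt
3
5
After ORDER BY (2 rows):
books.amt
3
5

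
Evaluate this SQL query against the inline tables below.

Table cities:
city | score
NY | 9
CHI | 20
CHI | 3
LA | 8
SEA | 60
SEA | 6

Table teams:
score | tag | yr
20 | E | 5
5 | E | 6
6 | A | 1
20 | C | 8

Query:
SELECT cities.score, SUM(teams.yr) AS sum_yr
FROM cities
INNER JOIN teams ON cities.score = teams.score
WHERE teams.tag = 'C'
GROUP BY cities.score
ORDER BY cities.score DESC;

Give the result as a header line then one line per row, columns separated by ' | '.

After JOIN teams (3 rows):
cities.city | cities.score | teams.score | teams.tag | teams.yr
CHI | 20 | 20 | E | 5
CHI | 20 | 20 | C | 8
SEA | 6 | 6 | A | 1
After WHERE (1 rows):
cities.city | cities.score | teams.score | teams.tag | teams.yr
CHI | 20 | 20 | C | 8
After GROUP BY (1 rows):
cities.score | sum_yr
20 | 8
After ORDER BY (1 rows):
cities.score | sum_yr
20 | 8

== RESULT ==
cities.score | sum_yr
20 | 8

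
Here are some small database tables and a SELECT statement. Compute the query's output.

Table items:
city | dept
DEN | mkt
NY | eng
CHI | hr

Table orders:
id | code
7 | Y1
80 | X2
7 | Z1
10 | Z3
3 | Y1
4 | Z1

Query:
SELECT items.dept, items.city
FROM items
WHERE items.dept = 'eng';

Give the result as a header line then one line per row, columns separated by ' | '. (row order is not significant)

== RESULT ==
items.dept | items.city
eng | NY

Derivation:
After WHERE (1 rows):
items.city | items.dept
NY | eng
After SELECT (1 rows):
items.dept | items.city
eng | NY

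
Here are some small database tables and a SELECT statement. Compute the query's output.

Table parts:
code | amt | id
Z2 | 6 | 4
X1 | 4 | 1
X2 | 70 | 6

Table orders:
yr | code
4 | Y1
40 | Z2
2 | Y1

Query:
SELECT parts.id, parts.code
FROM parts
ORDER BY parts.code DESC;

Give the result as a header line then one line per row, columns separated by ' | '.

After SELECT (3 rows):
parts.id | parts.code
4 | Z2
1 | X1
6 | X2
After ORDER BY (3 rows):
parts.id | parts.code
4 | Z2
6 | X2
1 | X1

== RESULT ==
parts.id | parts.code
4 | Z2
6 | X2
1 | X1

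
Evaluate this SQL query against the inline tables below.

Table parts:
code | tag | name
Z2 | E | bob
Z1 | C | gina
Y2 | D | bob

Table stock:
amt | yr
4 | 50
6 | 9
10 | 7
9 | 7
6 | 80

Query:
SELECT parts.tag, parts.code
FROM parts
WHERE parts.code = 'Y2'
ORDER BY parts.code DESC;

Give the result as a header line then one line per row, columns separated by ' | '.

== RESULT ==
parts.tag | parts.code
D | Y2

Derivation:
After WHERE (1 rows):
parts.code | parts.tag | parts.name
Y2 | D | bob
After SELECT (1 rows):
parts.tag | parts.code
D | Y2
After ORDER BY (1 rows):
parts.tag | parts.code
D | Y2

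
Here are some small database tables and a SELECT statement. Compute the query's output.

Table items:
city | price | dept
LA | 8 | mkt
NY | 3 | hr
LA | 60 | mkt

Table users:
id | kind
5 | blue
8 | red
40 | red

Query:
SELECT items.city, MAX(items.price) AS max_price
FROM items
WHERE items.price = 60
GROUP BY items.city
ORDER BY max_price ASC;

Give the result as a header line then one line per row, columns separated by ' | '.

== RESULT ==
items.city | max_price
LA | 60

Derivation:
After WHERE (1 rows):
items.city | items.price | items.dept
LA | 60 | mkt
After GROUP BY (1 rows):
items.city | max_price
LA | 60
After ORDER BY (1 rows):
items.city | max_price
LA | 60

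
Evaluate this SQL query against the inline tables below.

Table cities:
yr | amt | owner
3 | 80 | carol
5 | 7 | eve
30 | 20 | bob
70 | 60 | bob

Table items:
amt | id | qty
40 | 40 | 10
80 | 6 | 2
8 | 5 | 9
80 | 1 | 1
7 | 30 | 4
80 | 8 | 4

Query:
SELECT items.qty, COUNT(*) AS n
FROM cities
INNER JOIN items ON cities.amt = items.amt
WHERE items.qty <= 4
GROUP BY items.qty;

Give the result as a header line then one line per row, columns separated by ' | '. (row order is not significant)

== RESULT ==
items.qty | n
2 | 1
1 | 1
4 | 2

Derivation:
After JOIN items (4 rows):
cities.yr | cities.amt | cities.owner | items.amt | items.id | items.qty
3 | 80 | carol | 80 | 6 | 2
3 | 80 | carol | 80 | 1 | 1
3 | 80 | carol | 80 | 8 | 4
5 | 7 | eve | 7 | 30 | 4
After WHERE (4 rows):
cities.yr | cities.amt | cities.owner | items.amt | items.id | items.qty
3 | 80 | carol | 80 | 6 | 2
3 | 80 | carol | 80 | 1 | 1
3 | 80 | carol | 80 | 8 | 4
5 | 7 | eve | 7 | 30 | 4
After GROUP BY (3 rows):
items.qty | n
2 | 1
1 | 1
4 | 2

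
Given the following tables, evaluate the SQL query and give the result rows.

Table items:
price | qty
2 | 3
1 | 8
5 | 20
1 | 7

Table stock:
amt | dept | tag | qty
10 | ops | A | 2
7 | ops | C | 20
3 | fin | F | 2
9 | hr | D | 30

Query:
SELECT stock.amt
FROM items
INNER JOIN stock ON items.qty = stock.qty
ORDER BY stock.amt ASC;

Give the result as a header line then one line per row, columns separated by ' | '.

== RESULT ==
stock.amt
7

Derivation:
After JOIN stock (1 rows):
items.price | items.qty | stock.amt | stock.dept | stock.tag | stock.qty
5 | 20 | 7 | ops | C | 20
After SELECT (1 rows):
stock.amt
7
After ORDER BY (1 rows):
stock.amt
7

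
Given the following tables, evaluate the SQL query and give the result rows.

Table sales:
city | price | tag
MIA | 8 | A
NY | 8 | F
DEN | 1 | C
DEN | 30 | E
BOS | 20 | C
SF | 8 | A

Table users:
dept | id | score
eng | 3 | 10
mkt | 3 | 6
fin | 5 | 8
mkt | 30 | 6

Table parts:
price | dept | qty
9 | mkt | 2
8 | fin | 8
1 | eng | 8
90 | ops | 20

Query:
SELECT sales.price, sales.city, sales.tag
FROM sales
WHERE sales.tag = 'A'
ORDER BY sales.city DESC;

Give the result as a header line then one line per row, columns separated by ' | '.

== RESULT ==
sales.price | sales.city | sales.tag
8 | SF | A
8 | MIA | A

Derivation:
After WHERE (2 rows):
sales.city | sales.price | sales.tag
MIA | 8 | A
SF | 8 | A
After SELECT (2 rows):
sales.price | sales.city | sales.tag
8 | MIA | A
8 | SF | A
After ORDER BY (2 rows):
sales.price | sales.city | sales.tag
8 | SF | A
8 | MIA | A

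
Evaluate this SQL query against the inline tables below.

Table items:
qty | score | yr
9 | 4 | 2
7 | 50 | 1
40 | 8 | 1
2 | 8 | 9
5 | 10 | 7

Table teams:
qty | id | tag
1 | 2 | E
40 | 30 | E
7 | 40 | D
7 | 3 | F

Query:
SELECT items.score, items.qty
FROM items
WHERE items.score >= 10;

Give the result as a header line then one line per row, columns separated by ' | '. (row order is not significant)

After WHERE (2 rows):
items.qty | items.score | items.yr
7 | 50 | 1
5 | 10 | 7
After SELECT (2 rows):
items.score | items.qty
50 | 7
10 | 5

== RESULT ==
items.score | items.qty
50 | 7
10 | 5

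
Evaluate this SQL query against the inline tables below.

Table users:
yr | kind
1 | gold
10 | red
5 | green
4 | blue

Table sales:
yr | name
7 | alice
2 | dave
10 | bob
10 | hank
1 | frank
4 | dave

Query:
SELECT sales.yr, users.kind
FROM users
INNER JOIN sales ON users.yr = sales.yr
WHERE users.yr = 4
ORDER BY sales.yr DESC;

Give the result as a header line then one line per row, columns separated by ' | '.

After JOIN sales (4 rows):
users.yr | users.kind | sales.yr | sales.name
1 | gold | 1 | frank
10 | red | 10 | bob
10 | red | 10 | hank
4 | blue | 4 | dave
After WHERE (1 rows):
users.yr | users.kind | sales.yr | sales.name
4 | blue | 4 | dave
After SELECT (1 rows):
sales.yr | users.kind
4 | blue
After ORDER BY (1 rows):
sales.yr | users.kind
4 | blue

== RESULT ==
sales.yr | users.kind
4 | blue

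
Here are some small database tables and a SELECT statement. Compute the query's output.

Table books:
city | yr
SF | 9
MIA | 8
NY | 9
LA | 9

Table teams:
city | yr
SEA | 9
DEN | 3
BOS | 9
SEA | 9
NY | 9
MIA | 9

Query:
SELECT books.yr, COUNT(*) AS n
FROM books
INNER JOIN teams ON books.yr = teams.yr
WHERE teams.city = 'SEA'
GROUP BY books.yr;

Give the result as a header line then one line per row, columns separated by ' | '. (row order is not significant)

== RESULT ==
books.yr | n
9 | 6

Derivation:
After JOIN teams (15 rows):
books.city | books.yr | teams.city | teams.yr
SF | 9 | SEA | 9
SF | 9 | BOS | 9
SF | 9 | SEA | 9
SF | 9 | NY | 9
SF | 9 | MIA | 9
NY | 9 | SEA | 9
NY | 9 | BOS | 9
NY | 9 | SEA | 9
NY | 9 | NY | 9
NY | 9 | MIA | 9
LA | 9 | SEA | 9
LA | 9 | BOS | 9
LA | 9 | SEA | 9
LA | 9 | NY | 9
LA | 9 | MIA | 9
After WHERE (6 rows):
books.city | books.yr | teams.city | teams.yr
SF | 9 | SEA | 9
SF | 9 | SEA | 9
NY | 9 | SEA | 9
NY | 9 | SEA | 9
LA | 9 | SEA | 9
LA | 9 | SEA | 9
After GROUP BY (1 rows):
books.yr | n
9 | 6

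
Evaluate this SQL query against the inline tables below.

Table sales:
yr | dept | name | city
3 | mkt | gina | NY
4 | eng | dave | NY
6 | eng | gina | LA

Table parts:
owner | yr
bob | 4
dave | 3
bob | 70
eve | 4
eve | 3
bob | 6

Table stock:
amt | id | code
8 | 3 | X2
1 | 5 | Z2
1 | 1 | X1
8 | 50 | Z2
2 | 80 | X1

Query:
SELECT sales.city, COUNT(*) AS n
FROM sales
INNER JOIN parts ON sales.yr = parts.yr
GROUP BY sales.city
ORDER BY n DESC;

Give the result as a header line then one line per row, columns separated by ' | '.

== RESULT ==
sales.city | n
NY | 4
LA | 1

Derivation:
After JOIN parts (5 rows):
sales.yr | sales.dept | sales.name | sales.city | parts.owner | parts.yr
3 | mkt | gina | NY | dave | 3
3 | mkt | gina | NY | eve | 3
4 | eng | dave | NY | bob | 4
4 | eng | dave | NY | eve | 4
6 | eng | gina | LA | bob | 6
After GROUP BY (2 rows):
sales.city | n
NY | 4
LA | 1
After ORDER BY (2 rows):
sales.city | n
NY | 4
LA | 1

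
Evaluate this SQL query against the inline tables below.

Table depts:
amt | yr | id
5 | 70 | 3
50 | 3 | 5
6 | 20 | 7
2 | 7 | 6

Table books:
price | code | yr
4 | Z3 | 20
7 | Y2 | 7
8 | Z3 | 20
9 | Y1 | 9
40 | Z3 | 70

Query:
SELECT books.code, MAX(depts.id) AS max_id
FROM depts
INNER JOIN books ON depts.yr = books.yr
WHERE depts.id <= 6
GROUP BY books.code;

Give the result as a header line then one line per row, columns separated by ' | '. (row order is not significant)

== RESULT ==
books.code | max_id
Z3 | 3
Y2 | 6

Derivation:
After JOIN books (4 rows):
depts.amt | depts.yr | depts.id | books.price | books.code | books.yr
5 | 70 | 3 | 40 | Z3 | 70
6 | 20 | 7 | 4 | Z3 | 20
6 | 20 | 7 | 8 | Z3 | 20
2 | 7 | 6 | 7 | Y2 | 7
After WHERE (2 rows):
depts.amt | depts.yr | depts.id | books.price | books.code | books.yr
5 | 70 | 3 | 40 | Z3 | 70
2 | 7 | 6 | 7 | Y2 | 7
After GROUP BY (2 rows):
books.code | max_id
Z3 | 3
Y2 | 6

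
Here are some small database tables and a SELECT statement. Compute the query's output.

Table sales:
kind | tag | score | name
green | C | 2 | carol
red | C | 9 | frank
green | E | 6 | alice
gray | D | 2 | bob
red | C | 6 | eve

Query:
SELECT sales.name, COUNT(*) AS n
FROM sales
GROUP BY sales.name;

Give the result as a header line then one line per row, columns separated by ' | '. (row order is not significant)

After GROUP BY (5 rows):
sales.name | n
carol | 1
frank | 1
alice | 1
bob | 1
eve | 1

== RESULT ==
sales.name | n
carol | 1
frank | 1
alice | 1
bob | 1
eve | 1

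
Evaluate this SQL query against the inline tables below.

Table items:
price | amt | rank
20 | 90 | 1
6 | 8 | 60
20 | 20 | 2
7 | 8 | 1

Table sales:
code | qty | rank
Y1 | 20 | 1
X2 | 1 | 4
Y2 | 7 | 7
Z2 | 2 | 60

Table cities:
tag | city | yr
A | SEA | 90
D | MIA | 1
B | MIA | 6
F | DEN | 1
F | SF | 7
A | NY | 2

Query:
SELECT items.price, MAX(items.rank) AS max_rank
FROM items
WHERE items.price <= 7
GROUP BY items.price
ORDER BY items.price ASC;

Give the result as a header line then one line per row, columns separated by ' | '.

After WHERE (2 rows):
items.price | items.amt | items.rank
6 | 8 | 60
7 | 8 | 1
After GROUP BY (2 rows):
items.price | max_rank
6 | 60
7 | 1
After ORDER BY (2 rows):
items.price | max_rank
6 | 60
7 | 1

== RESULT ==
items.price | max_rank
6 | 60
7 | 1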